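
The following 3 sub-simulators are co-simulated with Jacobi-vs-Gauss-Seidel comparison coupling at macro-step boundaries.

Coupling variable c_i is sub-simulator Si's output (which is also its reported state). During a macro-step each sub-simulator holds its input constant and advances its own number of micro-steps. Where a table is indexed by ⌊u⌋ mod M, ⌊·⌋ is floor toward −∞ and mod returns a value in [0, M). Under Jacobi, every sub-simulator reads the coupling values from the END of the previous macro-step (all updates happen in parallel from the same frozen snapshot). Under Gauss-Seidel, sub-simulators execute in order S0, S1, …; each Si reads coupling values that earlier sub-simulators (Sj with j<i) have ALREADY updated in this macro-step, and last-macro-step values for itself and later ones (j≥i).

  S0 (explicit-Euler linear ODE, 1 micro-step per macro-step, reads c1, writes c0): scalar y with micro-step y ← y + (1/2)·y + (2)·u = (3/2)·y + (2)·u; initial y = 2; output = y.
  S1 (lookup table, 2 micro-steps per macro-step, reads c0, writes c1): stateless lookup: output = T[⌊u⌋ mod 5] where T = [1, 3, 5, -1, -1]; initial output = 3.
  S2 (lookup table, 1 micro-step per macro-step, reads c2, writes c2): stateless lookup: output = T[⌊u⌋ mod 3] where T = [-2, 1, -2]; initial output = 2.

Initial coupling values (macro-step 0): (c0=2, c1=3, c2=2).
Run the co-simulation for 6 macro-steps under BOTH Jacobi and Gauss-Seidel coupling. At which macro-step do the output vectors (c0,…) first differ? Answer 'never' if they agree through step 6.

[Jacobi] macro 1: S0 reads c1=3 → after 1×micro: 9; S1 reads c0=2 → after 2×micro: 5; S2 reads c2=2 → after 1×micro: -2 ⇒ (c0=9, c1=5, c2=-2)
[Jacobi] macro 2: S0 reads c1=5 → after 1×micro: 47/2; S1 reads c0=9 → after 2×micro: -1; S2 reads c2=-2 → after 1×micro: 1 ⇒ (c0=47/2, c1=-1, c2=1)
[Jacobi] macro 3: S0 reads c1=-1 → after 1×micro: 133/4; S1 reads c0=47/2 → after 2×micro: -1; S2 reads c2=1 → after 1×micro: 1 ⇒ (c0=133/4, c1=-1, c2=1)
[Jacobi] macro 4: S0 reads c1=-1 → after 1×micro: 383/8; S1 reads c0=133/4 → after 2×micro: -1; S2 reads c2=1 → after 1×micro: 1 ⇒ (c0=383/8, c1=-1, c2=1)
[Jacobi] macro 5: S0 reads c1=-1 → after 1×micro: 1117/16; S1 reads c0=383/8 → after 2×micro: 5; S2 reads c2=1 → after 1×micro: 1 ⇒ (c0=1117/16, c1=5, c2=1)
[Jacobi] macro 6: S0 reads c1=5 → after 1×micro: 3671/32; S1 reads c0=1117/16 → after 2×micro: -1; S2 reads c2=1 → after 1×micro: 1 ⇒ (c0=3671/32, c1=-1, c2=1)
[Gauss-Seidel] macro 1: S0 reads c1=3 → after 1×micro: 9; S1 reads c0=9 → after 2×micro: -1; S2 reads c2=2 → after 1×micro: -2 ⇒ (c0=9, c1=-1, c2=-2)
[Gauss-Seidel] macro 2: S0 reads c1=-1 → after 1×micro: 23/2; S1 reads c0=23/2 → after 2×micro: 3; S2 reads c2=-2 → after 1×micro: 1 ⇒ (c0=23/2, c1=3, c2=1)
[Gauss-Seidel] macro 3: S0 reads c1=3 → after 1×micro: 93/4; S1 reads c0=93/4 → after 2×micro: -1; S2 reads c2=1 → after 1×micro: 1 ⇒ (c0=93/4, c1=-1, c2=1)
[Gauss-Seidel] macro 4: S0 reads c1=-1 → after 1×micro: 263/8; S1 reads c0=263/8 → after 2×micro: 5; S2 reads c2=1 → after 1×micro: 1 ⇒ (c0=263/8, c1=5, c2=1)
[Gauss-Seidel] macro 5: S0 reads c1=5 → after 1×micro: 949/16; S1 reads c0=949/16 → after 2×micro: -1; S2 reads c2=1 → after 1×micro: 1 ⇒ (c0=949/16, c1=-1, c2=1)
[Gauss-Seidel] macro 6: S0 reads c1=-1 → after 1×micro: 2783/32; S1 reads c0=2783/32 → after 2×micro: 3; S2 reads c2=1 → after 1×micro: 1 ⇒ (c0=2783/32, c1=3, c2=1)

first divergence at macro-step: 1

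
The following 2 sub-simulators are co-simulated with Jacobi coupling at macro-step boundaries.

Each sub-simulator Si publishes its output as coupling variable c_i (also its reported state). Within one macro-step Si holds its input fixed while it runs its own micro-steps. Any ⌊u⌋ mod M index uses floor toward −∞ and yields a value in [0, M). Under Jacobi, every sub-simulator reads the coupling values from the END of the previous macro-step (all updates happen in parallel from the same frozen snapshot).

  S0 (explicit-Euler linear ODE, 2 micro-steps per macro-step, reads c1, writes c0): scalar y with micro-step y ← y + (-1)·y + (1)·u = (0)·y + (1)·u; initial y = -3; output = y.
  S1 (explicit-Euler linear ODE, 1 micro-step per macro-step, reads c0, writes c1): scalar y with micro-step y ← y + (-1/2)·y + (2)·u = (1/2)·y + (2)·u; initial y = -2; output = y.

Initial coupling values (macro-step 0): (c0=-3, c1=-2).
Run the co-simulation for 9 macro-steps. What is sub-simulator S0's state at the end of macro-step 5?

S0 state at macro-step 5 = -191/8

macro 1: S0 reads c1=-2 → after 2×micro: -2; S1 reads c0=-3 → after 1×micro: -7 ⇒ (c0=-2, c1=-7)
macro 2: S0 reads c1=-7 → after 2×micro: -7; S1 reads c0=-2 → after 1×micro: -15/2 ⇒ (c0=-7, c1=-15/2)
macro 3: S0 reads c1=-15/2 → after 2×micro: -15/2; S1 reads c0=-7 → after 1×micro: -71/4 ⇒ (c0=-15/2, c1=-71/4)
macro 4: S0 reads c1=-71/4 → after 2×micro: -71/4; S1 reads c0=-15/2 → after 1×micro: -191/8 ⇒ (c0=-71/4, c1=-191/8)
macro 5: S0 reads c1=-191/8 → after 2×micro: -191/8; S1 reads c0=-71/4 → after 1×micro: -759/16 ⇒ (c0=-191/8, c1=-759/16)
macro 6: S0 reads c1=-759/16 → after 2×micro: -759/16; S1 reads c0=-191/8 → after 1×micro: -2287/32 ⇒ (c0=-759/16, c1=-2287/32)
macro 7: S0 reads c1=-2287/32 → after 2×micro: -2287/32; S1 reads c0=-759/16 → after 1×micro: -8359/64 ⇒ (c0=-2287/32, c1=-8359/64)
macro 8: S0 reads c1=-8359/64 → after 2×micro: -8359/64; S1 reads c0=-2287/32 → after 1×micro: -26655/128 ⇒ (c0=-8359/64, c1=-26655/128)
macro 9: S0 reads c1=-26655/128 → after 2×micro: -26655/128; S1 reads c0=-8359/64 → after 1×micro: -93527/256 ⇒ (c0=-26655/128, c1=-93527/256)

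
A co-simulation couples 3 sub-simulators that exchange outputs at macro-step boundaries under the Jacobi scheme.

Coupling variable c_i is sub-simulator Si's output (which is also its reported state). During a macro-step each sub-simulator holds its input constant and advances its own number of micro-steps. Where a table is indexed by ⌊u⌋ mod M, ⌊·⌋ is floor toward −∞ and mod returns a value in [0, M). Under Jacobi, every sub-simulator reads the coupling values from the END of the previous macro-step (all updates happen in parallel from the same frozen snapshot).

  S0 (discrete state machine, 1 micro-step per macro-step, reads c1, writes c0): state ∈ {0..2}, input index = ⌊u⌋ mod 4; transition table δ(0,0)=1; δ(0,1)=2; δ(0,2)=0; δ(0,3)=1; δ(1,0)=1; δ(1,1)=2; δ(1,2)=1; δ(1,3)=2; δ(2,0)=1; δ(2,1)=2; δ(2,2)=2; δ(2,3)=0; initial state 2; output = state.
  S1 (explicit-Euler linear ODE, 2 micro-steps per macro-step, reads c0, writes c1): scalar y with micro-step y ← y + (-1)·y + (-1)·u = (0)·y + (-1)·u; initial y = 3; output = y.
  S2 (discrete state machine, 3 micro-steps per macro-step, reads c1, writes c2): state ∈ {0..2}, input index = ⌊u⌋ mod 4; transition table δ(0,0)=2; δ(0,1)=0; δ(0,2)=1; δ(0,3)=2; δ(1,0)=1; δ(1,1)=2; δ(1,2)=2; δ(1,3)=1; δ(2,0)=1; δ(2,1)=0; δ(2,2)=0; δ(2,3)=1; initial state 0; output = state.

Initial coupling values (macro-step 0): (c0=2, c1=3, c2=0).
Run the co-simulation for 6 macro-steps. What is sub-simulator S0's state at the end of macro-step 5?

S0 state at macro-step 5 = 2

macro 1: S0 reads c1=3 → after 1×micro: 0; S1 reads c0=2 → after 2×micro: -2; S2 reads c1=3 → after 3×micro: 1 ⇒ (c0=0, c1=-2, c2=1)
macro 2: S0 reads c1=-2 → after 1×micro: 0; S1 reads c0=0 → after 2×micro: 0; S2 reads c1=-2 → after 3×micro: 1 ⇒ (c0=0, c1=0, c2=1)
macro 3: S0 reads c1=0 → after 1×micro: 1; S1 reads c0=0 → after 2×micro: 0; S2 reads c1=0 → after 3×micro: 1 ⇒ (c0=1, c1=0, c2=1)
macro 4: S0 reads c1=0 → after 1×micro: 1; S1 reads c0=1 → after 2×micro: -1; S2 reads c1=0 → after 3×micro: 1 ⇒ (c0=1, c1=-1, c2=1)
macro 5: S0 reads c1=-1 → after 1×micro: 2; S1 reads c0=1 → after 2×micro: -1; S2 reads c1=-1 → after 3×micro: 1 ⇒ (c0=2, c1=-1, c2=1)
macro 6: S0 reads c1=-1 → after 1×micro: 0; S1 reads c0=2 → after 2×micro: -2; S2 reads c1=-1 → after 3×micro: 1 ⇒ (c0=0, c1=-2, c2=1)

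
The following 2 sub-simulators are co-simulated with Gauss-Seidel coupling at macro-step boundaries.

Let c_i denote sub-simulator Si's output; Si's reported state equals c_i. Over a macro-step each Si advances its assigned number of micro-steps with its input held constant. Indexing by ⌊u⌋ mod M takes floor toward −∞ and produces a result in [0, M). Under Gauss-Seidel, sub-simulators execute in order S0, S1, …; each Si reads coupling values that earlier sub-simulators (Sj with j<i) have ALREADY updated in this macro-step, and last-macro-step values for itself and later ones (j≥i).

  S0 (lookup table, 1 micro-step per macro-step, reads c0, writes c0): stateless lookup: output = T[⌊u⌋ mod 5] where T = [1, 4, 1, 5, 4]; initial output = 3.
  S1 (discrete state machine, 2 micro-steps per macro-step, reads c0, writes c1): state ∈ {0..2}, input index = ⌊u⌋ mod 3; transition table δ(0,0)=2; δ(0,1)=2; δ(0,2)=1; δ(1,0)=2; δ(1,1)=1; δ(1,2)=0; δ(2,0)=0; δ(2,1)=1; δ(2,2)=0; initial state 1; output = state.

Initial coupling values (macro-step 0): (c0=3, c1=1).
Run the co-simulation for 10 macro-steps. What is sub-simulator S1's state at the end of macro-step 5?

macro 1: S0 reads c0=3 → after 1×micro: 5; S1 reads c0=5 → after 2×micro: 1 ⇒ (c0=5, c1=1)
macro 2: S0 reads c0=5 → after 1×micro: 1; S1 reads c0=1 → after 2×micro: 1 ⇒ (c0=1, c1=1)
macro 3: S0 reads c0=1 → after 1×micro: 4; S1 reads c0=4 → after 2×micro: 1 ⇒ (c0=4, c1=1)
macro 4: S0 reads c0=4 → after 1×micro: 4; S1 reads c0=4 → after 2×micro: 1 ⇒ (c0=4, c1=1)
macro 5: S0 reads c0=4 → after 1×micro: 4; S1 reads c0=4 → after 2×micro: 1 ⇒ (c0=4, c1=1)
macro 6: S0 reads c0=4 → after 1×micro: 4; S1 reads c0=4 → after 2×micro: 1 ⇒ (c0=4, c1=1)
macro 7: S0 reads c0=4 → after 1×micro: 4; S1 reads c0=4 → after 2×micro: 1 ⇒ (c0=4, c1=1)
macro 8: S0 reads c0=4 → after 1×micro: 4; S1 reads c0=4 → after 2×micro: 1 ⇒ (c0=4, c1=1)
macro 9: S0 reads c0=4 → after 1×micro: 4; S1 reads c0=4 → after 2×micro: 1 ⇒ (c0=4, c1=1)
macro 10: S0 reads c0=4 → after 1×micro: 4; S1 reads c0=4 → after 2×micro: 1 ⇒ (c0=4, c1=1)

S1 state at macro-step 5 = 1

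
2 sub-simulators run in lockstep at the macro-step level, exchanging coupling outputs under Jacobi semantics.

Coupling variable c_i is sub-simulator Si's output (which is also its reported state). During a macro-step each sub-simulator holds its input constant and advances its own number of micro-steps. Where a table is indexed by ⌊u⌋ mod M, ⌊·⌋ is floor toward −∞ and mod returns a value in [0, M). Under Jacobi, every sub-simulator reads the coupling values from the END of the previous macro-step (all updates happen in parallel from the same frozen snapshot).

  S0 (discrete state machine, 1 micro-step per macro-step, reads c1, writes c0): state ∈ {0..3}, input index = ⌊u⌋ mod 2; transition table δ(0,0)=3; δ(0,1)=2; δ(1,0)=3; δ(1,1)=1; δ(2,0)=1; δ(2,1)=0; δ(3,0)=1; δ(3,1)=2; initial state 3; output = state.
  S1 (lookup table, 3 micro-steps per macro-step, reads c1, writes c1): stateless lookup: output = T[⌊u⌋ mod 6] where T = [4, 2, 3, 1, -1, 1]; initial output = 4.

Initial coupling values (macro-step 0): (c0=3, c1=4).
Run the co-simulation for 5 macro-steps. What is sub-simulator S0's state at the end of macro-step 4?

macro 1: S0 reads c1=4 → after 1×micro: 1; S1 reads c1=4 → after 3×micro: -1 ⇒ (c0=1, c1=-1)
macro 2: S0 reads c1=-1 → after 1×micro: 1; S1 reads c1=-1 → after 3×micro: 1 ⇒ (c0=1, c1=1)
macro 3: S0 reads c1=1 → after 1×micro: 1; S1 reads c1=1 → after 3×micro: 2 ⇒ (c0=1, c1=2)
macro 4: S0 reads c1=2 → after 1×micro: 3; S1 reads c1=2 → after 3×micro: 3 ⇒ (c0=3, c1=3)
macro 5: S0 reads c1=3 → after 1×micro: 2; S1 reads c1=3 → after 3×micro: 1 ⇒ (c0=2, c1=1)

S0 state at macro-step 4 = 3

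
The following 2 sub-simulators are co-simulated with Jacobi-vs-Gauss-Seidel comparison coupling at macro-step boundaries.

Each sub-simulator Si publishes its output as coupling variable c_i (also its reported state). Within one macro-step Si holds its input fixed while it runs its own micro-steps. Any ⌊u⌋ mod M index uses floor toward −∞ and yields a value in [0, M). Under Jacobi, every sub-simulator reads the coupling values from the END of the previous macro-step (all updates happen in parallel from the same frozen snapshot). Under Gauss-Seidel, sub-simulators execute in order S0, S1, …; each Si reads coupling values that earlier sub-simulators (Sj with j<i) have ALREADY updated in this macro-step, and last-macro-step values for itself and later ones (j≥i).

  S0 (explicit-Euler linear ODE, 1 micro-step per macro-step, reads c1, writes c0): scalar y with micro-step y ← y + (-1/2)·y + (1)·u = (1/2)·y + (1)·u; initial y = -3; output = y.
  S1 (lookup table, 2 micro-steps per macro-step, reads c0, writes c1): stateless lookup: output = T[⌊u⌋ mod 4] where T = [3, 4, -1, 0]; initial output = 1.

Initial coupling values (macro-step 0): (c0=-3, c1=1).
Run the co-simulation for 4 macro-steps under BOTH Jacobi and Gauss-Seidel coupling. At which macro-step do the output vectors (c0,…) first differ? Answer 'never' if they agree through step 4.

[Jacobi] macro 1: S0 reads c1=1 → after 1×micro: -1/2; S1 reads c0=-3 → after 2×micro: 4 ⇒ (c0=-1/2, c1=4)
[Jacobi] macro 2: S0 reads c1=4 → after 1×micro: 15/4; S1 reads c0=-1/2 → after 2×micro: 0 ⇒ (c0=15/4, c1=0)
[Jacobi] macro 3: S0 reads c1=0 → after 1×micro: 15/8; S1 reads c0=15/4 → after 2×micro: 0 ⇒ (c0=15/8, c1=0)
[Jacobi] macro 4: S0 reads c1=0 → after 1×micro: 15/16; S1 reads c0=15/8 → after 2×micro: 4 ⇒ (c0=15/16, c1=4)
[Gauss-Seidel] macro 1: S0 reads c1=1 → after 1×micro: -1/2; S1 reads c0=-1/2 → after 2×micro: 0 ⇒ (c0=-1/2, c1=0)
[Gauss-Seidel] macro 2: S0 reads c1=0 → after 1×micro: -1/4; S1 reads c0=-1/4 → after 2×micro: 0 ⇒ (c0=-1/4, c1=0)
[Gauss-Seidel] macro 3: S0 reads c1=0 → after 1×micro: -1/8; S1 reads c0=-1/8 → after 2×micro: 0 ⇒ (c0=-1/8, c1=0)
[Gauss-Seidel] macro 4: S0 reads c1=0 → after 1×micro: -1/16; S1 reads c0=-1/16 → after 2×micro: 0 ⇒ (c0=-1/16, c1=0)

first divergence at macro-step: 1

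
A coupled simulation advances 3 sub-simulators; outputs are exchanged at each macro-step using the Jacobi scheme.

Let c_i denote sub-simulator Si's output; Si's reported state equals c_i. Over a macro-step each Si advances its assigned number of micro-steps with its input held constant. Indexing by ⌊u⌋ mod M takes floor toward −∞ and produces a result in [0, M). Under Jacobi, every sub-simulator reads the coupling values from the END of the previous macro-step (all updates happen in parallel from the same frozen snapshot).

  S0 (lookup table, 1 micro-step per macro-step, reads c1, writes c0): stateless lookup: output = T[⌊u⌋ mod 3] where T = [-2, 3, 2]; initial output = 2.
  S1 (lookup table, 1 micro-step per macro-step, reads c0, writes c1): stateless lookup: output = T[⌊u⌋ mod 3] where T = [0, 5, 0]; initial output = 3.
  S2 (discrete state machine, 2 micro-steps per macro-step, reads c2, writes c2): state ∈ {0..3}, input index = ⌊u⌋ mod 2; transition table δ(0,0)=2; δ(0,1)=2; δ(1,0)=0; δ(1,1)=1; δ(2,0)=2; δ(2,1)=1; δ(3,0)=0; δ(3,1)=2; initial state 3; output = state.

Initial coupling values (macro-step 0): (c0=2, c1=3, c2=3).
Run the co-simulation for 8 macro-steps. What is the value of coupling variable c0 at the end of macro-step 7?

macro 1: S0 reads c1=3 → after 1×micro: -2; S1 reads c0=2 → after 1×micro: 0; S2 reads c2=3 → after 2×micro: 1 ⇒ (c0=-2, c1=0, c2=1)
macro 2: S0 reads c1=0 → after 1×micro: -2; S1 reads c0=-2 → after 1×micro: 5; S2 reads c2=1 → after 2×micro: 1 ⇒ (c0=-2, c1=5, c2=1)
macro 3: S0 reads c1=5 → after 1×micro: 2; S1 reads c0=-2 → after 1×micro: 5; S2 reads c2=1 → after 2×micro: 1 ⇒ (c0=2, c1=5, c2=1)
macro 4: S0 reads c1=5 → after 1×micro: 2; S1 reads c0=2 → after 1×micro: 0; S2 reads c2=1 → after 2×micro: 1 ⇒ (c0=2, c1=0, c2=1)
macro 5: S0 reads c1=0 → after 1×micro: -2; S1 reads c0=2 → after 1×micro: 0; S2 reads c2=1 → after 2×micro: 1 ⇒ (c0=-2, c1=0, c2=1)
macro 6: S0 reads c1=0 → after 1×micro: -2; S1 reads c0=-2 → after 1×micro: 5; S2 reads c2=1 → after 2×micro: 1 ⇒ (c0=-2, c1=5, c2=1)
macro 7: S0 reads c1=5 → after 1×micro: 2; S1 reads c0=-2 → after 1×micro: 5; S2 reads c2=1 → after 2×micro: 1 ⇒ (c0=2, c1=5, c2=1)
macro 8: S0 reads c1=5 → after 1×micro: 2; S1 reads c0=2 → after 1×micro: 0; S2 reads c2=1 → after 2×micro: 1 ⇒ (c0=2, c1=0, c2=1)

c0 at macro-step 7 = 2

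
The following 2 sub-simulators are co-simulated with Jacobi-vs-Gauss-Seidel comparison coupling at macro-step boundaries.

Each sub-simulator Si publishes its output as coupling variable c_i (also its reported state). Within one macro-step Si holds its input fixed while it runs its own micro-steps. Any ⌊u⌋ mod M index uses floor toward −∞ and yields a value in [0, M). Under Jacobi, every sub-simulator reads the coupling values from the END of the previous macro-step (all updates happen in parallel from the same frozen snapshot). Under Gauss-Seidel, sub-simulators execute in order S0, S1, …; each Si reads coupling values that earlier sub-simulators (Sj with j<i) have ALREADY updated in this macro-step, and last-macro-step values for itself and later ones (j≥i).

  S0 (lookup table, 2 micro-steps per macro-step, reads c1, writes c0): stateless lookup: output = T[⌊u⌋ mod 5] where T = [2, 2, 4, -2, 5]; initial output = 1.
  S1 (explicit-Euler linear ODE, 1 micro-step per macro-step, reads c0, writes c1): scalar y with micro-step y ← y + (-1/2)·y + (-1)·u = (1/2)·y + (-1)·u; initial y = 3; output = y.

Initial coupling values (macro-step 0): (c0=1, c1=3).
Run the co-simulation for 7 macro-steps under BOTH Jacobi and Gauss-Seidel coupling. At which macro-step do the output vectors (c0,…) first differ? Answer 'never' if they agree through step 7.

first divergence at macro-step: 1

[Jacobi] macro 1: S0 reads c1=3 → after 2×micro: -2; S1 reads c0=1 → after 1×micro: 1/2 ⇒ (c0=-2, c1=1/2)
[Jacobi] macro 2: S0 reads c1=1/2 → after 2×micro: 2; S1 reads c0=-2 → after 1×micro: 9/4 ⇒ (c0=2, c1=9/4)
[Jacobi] macro 3: S0 reads c1=9/4 → after 2×micro: 4; S1 reads c0=2 → after 1×micro: -7/8 ⇒ (c0=4, c1=-7/8)
[Jacobi] macro 4: S0 reads c1=-7/8 → after 2×micro: 5; S1 reads c0=4 → after 1×micro: -71/16 ⇒ (c0=5, c1=-71/16)
[Jacobi] macro 5: S0 reads c1=-71/16 → after 2×micro: 2; S1 reads c0=5 → after 1×micro: -231/32 ⇒ (c0=2, c1=-231/32)
[Jacobi] macro 6: S0 reads c1=-231/32 → after 2×micro: 4; S1 reads c0=2 → after 1×micro: -359/64 ⇒ (c0=4, c1=-359/64)
[Jacobi] macro 7: S0 reads c1=-359/64 → after 2×micro: 5; S1 reads c0=4 → after 1×micro: -871/128 ⇒ (c0=5, c1=-871/128)
[Gauss-Seidel] macro 1: S0 reads c1=3 → after 2×micro: -2; S1 reads c0=-2 → after 1×micro: 7/2 ⇒ (c0=-2, c1=7/2)
[Gauss-Seidel] macro 2: S0 reads c1=7/2 → after 2×micro: -2; S1 reads c0=-2 → after 1×micro: 15/4 ⇒ (c0=-2, c1=15/4)
[Gauss-Seidel] macro 3: S0 reads c1=15/4 → after 2×micro: -2; S1 reads c0=-2 → after 1×micro: 31/8 ⇒ (c0=-2, c1=31/8)
[Gauss-Seidel] macro 4: S0 reads c1=31/8 → after 2×micro: -2; S1 reads c0=-2 → after 1×micro: 63/16 ⇒ (c0=-2, c1=63/16)
[Gauss-Seidel] macro 5: S0 reads c1=63/16 → after 2×micro: -2; S1 reads c0=-2 → after 1×micro: 127/32 ⇒ (c0=-2, c1=127/32)
[Gauss-Seidel] macro 6: S0 reads c1=127/32 → after 2×micro: -2; S1 reads c0=-2 → after 1×micro: 255/64 ⇒ (c0=-2, c1=255/64)
[Gauss-Seidel] macro 7: S0 reads c1=255/64 → after 2×micro: -2; S1 reads c0=-2 → after 1×micro: 511/128 ⇒ (c0=-2, c1=511/128)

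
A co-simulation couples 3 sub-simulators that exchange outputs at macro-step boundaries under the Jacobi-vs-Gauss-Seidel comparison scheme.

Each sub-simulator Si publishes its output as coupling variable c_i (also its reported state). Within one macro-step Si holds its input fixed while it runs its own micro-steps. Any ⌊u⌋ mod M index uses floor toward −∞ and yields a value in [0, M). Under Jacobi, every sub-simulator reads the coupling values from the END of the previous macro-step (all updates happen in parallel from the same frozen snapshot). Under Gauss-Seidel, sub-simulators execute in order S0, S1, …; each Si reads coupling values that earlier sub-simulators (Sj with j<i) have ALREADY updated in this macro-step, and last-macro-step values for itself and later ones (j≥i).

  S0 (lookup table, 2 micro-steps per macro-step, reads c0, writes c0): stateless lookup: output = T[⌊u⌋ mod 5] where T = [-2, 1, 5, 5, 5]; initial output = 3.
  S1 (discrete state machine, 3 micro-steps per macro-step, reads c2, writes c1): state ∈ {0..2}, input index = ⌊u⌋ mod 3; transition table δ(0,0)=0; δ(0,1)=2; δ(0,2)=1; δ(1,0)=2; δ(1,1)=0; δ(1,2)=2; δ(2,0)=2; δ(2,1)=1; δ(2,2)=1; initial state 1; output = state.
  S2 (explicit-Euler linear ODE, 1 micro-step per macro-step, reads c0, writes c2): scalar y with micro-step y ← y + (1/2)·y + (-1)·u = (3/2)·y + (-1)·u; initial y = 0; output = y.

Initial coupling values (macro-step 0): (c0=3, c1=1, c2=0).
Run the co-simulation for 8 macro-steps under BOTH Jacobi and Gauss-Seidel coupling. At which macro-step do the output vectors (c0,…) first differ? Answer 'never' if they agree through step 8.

first divergence at macro-step: 1

[Jacobi] macro 1: S0 reads c0=3 → after 2×micro: 5; S1 reads c2=0 → after 3×micro: 2; S2 reads c0=3 → after 1×micro: -3 ⇒ (c0=5, c1=2, c2=-3)
[Jacobi] macro 2: S0 reads c0=5 → after 2×micro: -2; S1 reads c2=-3 → after 3×micro: 2; S2 reads c0=5 → after 1×micro: -19/2 ⇒ (c0=-2, c1=2, c2=-19/2)
[Jacobi] macro 3: S0 reads c0=-2 → after 2×micro: 5; S1 reads c2=-19/2 → after 3×micro: 1; S2 reads c0=-2 → after 1×micro: -49/4 ⇒ (c0=5, c1=1, c2=-49/4)
[Jacobi] macro 4: S0 reads c0=5 → after 2×micro: -2; S1 reads c2=-49/4 → after 3×micro: 2; S2 reads c0=5 → after 1×micro: -187/8 ⇒ (c0=-2, c1=2, c2=-187/8)
[Jacobi] macro 5: S0 reads c0=-2 → after 2×micro: 5; S1 reads c2=-187/8 → after 3×micro: 2; S2 reads c0=-2 → after 1×micro: -529/16 ⇒ (c0=5, c1=2, c2=-529/16)
[Jacobi] macro 6: S0 reads c0=5 → after 2×micro: -2; S1 reads c2=-529/16 → after 3×micro: 1; S2 reads c0=5 → after 1×micro: -1747/32 ⇒ (c0=-2, c1=1, c2=-1747/32)
[Jacobi] macro 7: S0 reads c0=-2 → after 2×micro: 5; S1 reads c2=-1747/32 → after 3×micro: 2; S2 reads c0=-2 → after 1×micro: -5113/64 ⇒ (c0=5, c1=2, c2=-5113/64)
[Jacobi] macro 8: S0 reads c0=5 → after 2×micro: -2; S1 reads c2=-5113/64 → after 3×micro: 2; S2 reads c0=5 → after 1×micro: -15979/128 ⇒ (c0=-2, c1=2, c2=-15979/128)
[Gauss-Seidel] macro 1: S0 reads c0=3 → after 2×micro: 5; S1 reads c2=0 → after 3×micro: 2; S2 reads c0=5 → after 1×micro: -5 ⇒ (c0=5, c1=2, c2=-5)
[Gauss-Seidel] macro 2: S0 reads c0=5 → after 2×micro: -2; S1 reads c2=-5 → after 3×micro: 2; S2 reads c0=-2 → after 1×micro: -11/2 ⇒ (c0=-2, c1=2, c2=-11/2)
[Gauss-Seidel] macro 3: S0 reads c0=-2 → after 2×micro: 5; S1 reads c2=-11/2 → after 3×micro: 2; S2 reads c0=5 → after 1×micro: -53/4 ⇒ (c0=5, c1=2, c2=-53/4)
[Gauss-Seidel] macro 4: S0 reads c0=5 → after 2×micro: -2; S1 reads c2=-53/4 → after 3×micro: 2; S2 reads c0=-2 → after 1×micro: -143/8 ⇒ (c0=-2, c1=2, c2=-143/8)
[Gauss-Seidel] macro 5: S0 reads c0=-2 → after 2×micro: 5; S1 reads c2=-143/8 → after 3×micro: 2; S2 reads c0=5 → after 1×micro: -509/16 ⇒ (c0=5, c1=2, c2=-509/16)
[Gauss-Seidel] macro 6: S0 reads c0=5 → after 2×micro: -2; S1 reads c2=-509/16 → after 3×micro: 2; S2 reads c0=-2 → after 1×micro: -1463/32 ⇒ (c0=-2, c1=2, c2=-1463/32)
[Gauss-Seidel] macro 7: S0 reads c0=-2 → after 2×micro: 5; S1 reads c2=-1463/32 → after 3×micro: 1; S2 reads c0=5 → after 1×micro: -4709/64 ⇒ (c0=5, c1=1, c2=-4709/64)
[Gauss-Seidel] macro 8: S0 reads c0=5 → after 2×micro: -2; S1 reads c2=-4709/64 → after 3×micro: 1; S2 reads c0=-2 → after 1×micro: -13871/128 ⇒ (c0=-2, c1=1, c2=-13871/128)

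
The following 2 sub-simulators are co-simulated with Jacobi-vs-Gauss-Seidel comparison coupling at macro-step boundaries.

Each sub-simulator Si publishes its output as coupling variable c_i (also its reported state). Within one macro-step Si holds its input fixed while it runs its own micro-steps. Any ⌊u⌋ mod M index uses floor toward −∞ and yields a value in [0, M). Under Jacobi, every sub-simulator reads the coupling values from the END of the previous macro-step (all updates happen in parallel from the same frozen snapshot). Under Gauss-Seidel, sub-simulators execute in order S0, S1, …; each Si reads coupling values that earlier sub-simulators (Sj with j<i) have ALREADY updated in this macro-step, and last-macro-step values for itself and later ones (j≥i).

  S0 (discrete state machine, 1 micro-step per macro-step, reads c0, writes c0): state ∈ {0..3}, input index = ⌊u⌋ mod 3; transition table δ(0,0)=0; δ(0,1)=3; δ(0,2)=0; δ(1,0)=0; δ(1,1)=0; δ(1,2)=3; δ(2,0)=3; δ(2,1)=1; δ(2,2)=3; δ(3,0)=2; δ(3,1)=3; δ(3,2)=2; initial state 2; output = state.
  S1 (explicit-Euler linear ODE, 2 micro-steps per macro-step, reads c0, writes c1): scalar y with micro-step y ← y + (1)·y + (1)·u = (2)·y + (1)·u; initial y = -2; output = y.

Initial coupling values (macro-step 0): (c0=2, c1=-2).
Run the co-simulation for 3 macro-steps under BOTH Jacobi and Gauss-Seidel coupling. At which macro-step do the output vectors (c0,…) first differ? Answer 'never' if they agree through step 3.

[Jacobi] macro 1: S0 reads c0=2 → after 1×micro: 3; S1 reads c0=2 → after 2×micro: -2 ⇒ (c0=3, c1=-2)
[Jacobi] macro 2: S0 reads c0=3 → after 1×micro: 2; S1 reads c0=3 → after 2×micro: 1 ⇒ (c0=2, c1=1)
[Jacobi] macro 3: S0 reads c0=2 → after 1×micro: 3; S1 reads c0=2 → after 2×micro: 10 ⇒ (c0=3, c1=10)
[Gauss-Seidel] macro 1: S0 reads c0=2 → after 1×micro: 3; S1 reads c0=3 → after 2×micro: 1 ⇒ (c0=3, c1=1)
[Gauss-Seidel] macro 2: S0 reads c0=3 → after 1×micro: 2; S1 reads c0=2 → after 2×micro: 10 ⇒ (c0=2, c1=10)
[Gauss-Seidel] macro 3: S0 reads c0=2 → after 1×micro: 3; S1 reads c0=3 → after 2×micro: 49 ⇒ (c0=3, c1=49)

first divergence at macro-step: 1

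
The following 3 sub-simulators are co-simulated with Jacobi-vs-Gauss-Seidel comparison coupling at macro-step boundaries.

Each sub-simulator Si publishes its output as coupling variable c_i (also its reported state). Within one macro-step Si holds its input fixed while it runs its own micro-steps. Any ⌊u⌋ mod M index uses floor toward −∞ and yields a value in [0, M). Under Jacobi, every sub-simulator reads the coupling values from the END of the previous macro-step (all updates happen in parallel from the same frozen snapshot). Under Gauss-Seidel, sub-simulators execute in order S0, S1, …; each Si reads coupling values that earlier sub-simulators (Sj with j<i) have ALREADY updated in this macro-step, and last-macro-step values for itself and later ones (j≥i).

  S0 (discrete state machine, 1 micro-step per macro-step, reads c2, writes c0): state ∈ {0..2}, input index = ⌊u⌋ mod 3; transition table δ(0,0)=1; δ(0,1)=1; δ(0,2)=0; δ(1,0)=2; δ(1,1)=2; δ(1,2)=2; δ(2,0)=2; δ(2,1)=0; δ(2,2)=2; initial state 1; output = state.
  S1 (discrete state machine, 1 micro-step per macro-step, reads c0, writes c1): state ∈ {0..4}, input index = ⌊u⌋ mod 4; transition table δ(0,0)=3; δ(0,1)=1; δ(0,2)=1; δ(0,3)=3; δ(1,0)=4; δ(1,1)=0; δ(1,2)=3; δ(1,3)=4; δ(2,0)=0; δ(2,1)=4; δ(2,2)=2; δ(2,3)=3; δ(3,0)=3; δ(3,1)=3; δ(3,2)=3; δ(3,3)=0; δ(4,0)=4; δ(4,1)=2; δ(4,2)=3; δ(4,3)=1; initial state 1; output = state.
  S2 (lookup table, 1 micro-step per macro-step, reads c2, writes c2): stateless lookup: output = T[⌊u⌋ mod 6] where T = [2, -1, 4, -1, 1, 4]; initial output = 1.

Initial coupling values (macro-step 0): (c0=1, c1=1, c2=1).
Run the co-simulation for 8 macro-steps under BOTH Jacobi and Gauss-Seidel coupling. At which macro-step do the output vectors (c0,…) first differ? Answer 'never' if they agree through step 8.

[Jacobi] macro 1: S0 reads c2=1 → after 1×micro: 2; S1 reads c0=1 → after 1×micro: 0; S2 reads c2=1 → after 1×micro: -1 ⇒ (c0=2, c1=0, c2=-1)
[Jacobi] macro 2: S0 reads c2=-1 → after 1×micro: 2; S1 reads c0=2 → after 1×micro: 1; S2 reads c2=-1 → after 1×micro: 4 ⇒ (c0=2, c1=1, c2=4)
[Jacobi] macro 3: S0 reads c2=4 → after 1×micro: 0; S1 reads c0=2 → after 1×micro: 3; S2 reads c2=4 → after 1×micro: 1 ⇒ (c0=0, c1=3, c2=1)
[Jacobi] macro 4: S0 reads c2=1 → after 1×micro: 1; S1 reads c0=0 → after 1×micro: 3; S2 reads c2=1 → after 1×micro: -1 ⇒ (c0=1, c1=3, c2=-1)
[Jacobi] macro 5: S0 reads c2=-1 → after 1×micro: 2; S1 reads c0=1 → after 1×micro: 3; S2 reads c2=-1 → after 1×micro: 4 ⇒ (c0=2, c1=3, c2=4)
[Jacobi] macro 6: S0 reads c2=4 → after 1×micro: 0; S1 reads c0=2 → after 1×micro: 3; S2 reads c2=4 → after 1×micro: 1 ⇒ (c0=0, c1=3, c2=1)
[Jacobi] macro 7: S0 reads c2=1 → after 1×micro: 1; S1 reads c0=0 → after 1×micro: 3; S2 reads c2=1 → after 1×micro: -1 ⇒ (c0=1, c1=3, c2=-1)
[Jacobi] macro 8: S0 reads c2=-1 → after 1×micro: 2; S1 reads c0=1 → after 1×micro: 3; S2 reads c2=-1 → after 1×micro: 4 ⇒ (c0=2, c1=3, c2=4)
[Gauss-Seidel] macro 1: S0 reads c2=1 → after 1×micro: 2; S1 reads c0=2 → after 1×micro: 3; S2 reads c2=1 → after 1×micro: -1 ⇒ (c0=2, c1=3, c2=-1)
[Gauss-Seidel] macro 2: S0 reads c2=-1 → after 1×micro: 2; S1 reads c0=2 → after 1×micro: 3; S2 reads c2=-1 → after 1×micro: 4 ⇒ (c0=2, c1=3, c2=4)
[Gauss-Seidel] macro 3: S0 reads c2=4 → after 1×micro: 0; S1 reads c0=0 → after 1×micro: 3; S2 reads c2=4 → after 1×micro: 1 ⇒ (c0=0, c1=3, c2=1)
[Gauss-Seidel] macro 4: S0 reads c2=1 → after 1×micro: 1; S1 reads c0=1 → after 1×micro: 3; S2 reads c2=1 → after 1×micro: -1 ⇒ (c0=1, c1=3, c2=-1)
[Gauss-Seidel] macro 5: S0 reads c2=-1 → after 1×micro: 2; S1 reads c0=2 → after 1×micro: 3; S2 reads c2=-1 → after 1×micro: 4 ⇒ (c0=2, c1=3, c2=4)
[Gauss-Seidel] macro 6: S0 reads c2=4 → after 1×micro: 0; S1 reads c0=0 → after 1×micro: 3; S2 reads c2=4 → after 1×micro: 1 ⇒ (c0=0, c1=3, c2=1)
[Gauss-Seidel] macro 7: S0 reads c2=1 → after 1×micro: 1; S1 reads c0=1 → after 1×micro: 3; S2 reads c2=1 → after 1×micro: -1 ⇒ (c0=1, c1=3, c2=-1)
[Gauss-Seidel] macro 8: S0 reads c2=-1 → after 1×micro: 2; S1 reads c0=2 → after 1×micro: 3; S2 reads c2=-1 → after 1×micro: 4 ⇒ (c0=2, c1=3, c2=4)

first divergence at macro-step: 1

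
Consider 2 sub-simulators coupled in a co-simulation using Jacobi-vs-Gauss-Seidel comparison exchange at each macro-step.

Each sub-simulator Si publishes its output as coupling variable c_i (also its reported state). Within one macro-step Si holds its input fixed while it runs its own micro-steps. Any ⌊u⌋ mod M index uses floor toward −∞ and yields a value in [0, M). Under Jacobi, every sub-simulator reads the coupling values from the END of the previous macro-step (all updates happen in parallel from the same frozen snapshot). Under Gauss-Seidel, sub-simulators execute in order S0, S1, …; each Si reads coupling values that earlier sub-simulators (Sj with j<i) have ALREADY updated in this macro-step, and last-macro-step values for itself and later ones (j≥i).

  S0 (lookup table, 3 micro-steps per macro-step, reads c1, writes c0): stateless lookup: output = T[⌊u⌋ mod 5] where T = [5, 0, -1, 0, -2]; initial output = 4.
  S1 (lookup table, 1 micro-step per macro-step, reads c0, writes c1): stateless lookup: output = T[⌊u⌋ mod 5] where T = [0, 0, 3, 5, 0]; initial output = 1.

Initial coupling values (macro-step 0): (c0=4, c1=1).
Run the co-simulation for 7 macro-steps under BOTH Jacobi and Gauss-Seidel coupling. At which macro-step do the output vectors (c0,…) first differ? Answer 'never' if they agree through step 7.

[Jacobi] macro 1: S0 reads c1=1 → after 3×micro: 0; S1 reads c0=4 → after 1×micro: 0 ⇒ (c0=0, c1=0)
[Jacobi] macro 2: S0 reads c1=0 → after 3×micro: 5; S1 reads c0=0 → after 1×micro: 0 ⇒ (c0=5, c1=0)
[Jacobi] macro 3: S0 reads c1=0 → after 3×micro: 5; S1 reads c0=5 → after 1×micro: 0 ⇒ (c0=5, c1=0)
[Jacobi] macro 4: S0 reads c1=0 → after 3×micro: 5; S1 reads c0=5 → after 1×micro: 0 ⇒ (c0=5, c1=0)
[Jacobi] macro 5: S0 reads c1=0 → after 3×micro: 5; S1 reads c0=5 → after 1×micro: 0 ⇒ (c0=5, c1=0)
[Jacobi] macro 6: S0 reads c1=0 → after 3×micro: 5; S1 reads c0=5 → after 1×micro: 0 ⇒ (c0=5, c1=0)
[Jacobi] macro 7: S0 reads c1=0 → after 3×micro: 5; S1 reads c0=5 → after 1×micro: 0 ⇒ (c0=5, c1=0)
[Gauss-Seidel] macro 1: S0 reads c1=1 → after 3×micro: 0; S1 reads c0=0 → after 1×micro: 0 ⇒ (c0=0, c1=0)
[Gauss-Seidel] macro 2: S0 reads c1=0 → after 3×micro: 5; S1 reads c0=5 → after 1×micro: 0 ⇒ (c0=5, c1=0)
[Gauss-Seidel] macro 3: S0 reads c1=0 → after 3×micro: 5; S1 reads c0=5 → after 1×micro: 0 ⇒ (c0=5, c1=0)
[Gauss-Seidel] macro 4: S0 reads c1=0 → after 3×micro: 5; S1 reads c0=5 → after 1×micro: 0 ⇒ (c0=5, c1=0)
[Gauss-Seidel] macro 5: S0 reads c1=0 → after 3×micro: 5; S1 reads c0=5 → after 1×micro: 0 ⇒ (c0=5, c1=0)
[Gauss-Seidel] macro 6: S0 reads c1=0 → after 3×micro: 5; S1 reads c0=5 → after 1×micro: 0 ⇒ (c0=5, c1=0)
[Gauss-Seidel] macro 7: S0 reads c1=0 → after 3×micro: 5; S1 reads c0=5 → after 1×micro: 0 ⇒ (c0=5, c1=0)

first divergence at macro-step: never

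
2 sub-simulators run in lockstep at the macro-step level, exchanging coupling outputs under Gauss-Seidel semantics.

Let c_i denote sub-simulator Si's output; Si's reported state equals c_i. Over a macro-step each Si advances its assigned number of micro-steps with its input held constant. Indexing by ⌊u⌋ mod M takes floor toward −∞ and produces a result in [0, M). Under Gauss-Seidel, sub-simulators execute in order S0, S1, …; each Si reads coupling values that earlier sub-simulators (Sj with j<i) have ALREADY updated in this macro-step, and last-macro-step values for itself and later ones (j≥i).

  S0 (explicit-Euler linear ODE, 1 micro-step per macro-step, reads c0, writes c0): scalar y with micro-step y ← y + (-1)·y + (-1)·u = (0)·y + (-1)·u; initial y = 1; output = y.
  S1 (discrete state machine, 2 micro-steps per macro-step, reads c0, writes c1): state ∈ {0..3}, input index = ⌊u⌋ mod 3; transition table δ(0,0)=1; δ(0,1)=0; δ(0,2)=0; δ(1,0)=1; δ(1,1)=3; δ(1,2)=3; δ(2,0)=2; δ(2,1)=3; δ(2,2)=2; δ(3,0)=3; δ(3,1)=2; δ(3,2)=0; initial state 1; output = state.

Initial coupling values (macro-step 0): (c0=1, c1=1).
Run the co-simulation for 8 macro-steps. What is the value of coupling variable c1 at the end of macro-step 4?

c1 at macro-step 4 = 0

macro 1: S0 reads c0=1 → after 1×micro: -1; S1 reads c0=-1 → after 2×micro: 0 ⇒ (c0=-1, c1=0)
macro 2: S0 reads c0=-1 → after 1×micro: 1; S1 reads c0=1 → after 2×micro: 0 ⇒ (c0=1, c1=0)
macro 3: S0 reads c0=1 → after 1×micro: -1; S1 reads c0=-1 → after 2×micro: 0 ⇒ (c0=-1, c1=0)
macro 4: S0 reads c0=-1 → after 1×micro: 1; S1 reads c0=1 → after 2×micro: 0 ⇒ (c0=1, c1=0)
macro 5: S0 reads c0=1 → after 1×micro: -1; S1 reads c0=-1 → after 2×micro: 0 ⇒ (c0=-1, c1=0)
macro 6: S0 reads c0=-1 → after 1×micro: 1; S1 reads c0=1 → after 2×micro: 0 ⇒ (c0=1, c1=0)
macro 7: S0 reads c0=1 → after 1×micro: -1; S1 reads c0=-1 → after 2×micro: 0 ⇒ (c0=-1, c1=0)
macro 8: S0 reads c0=-1 → after 1×micro: 1; S1 reads c0=1 → after 2×micro: 0 ⇒ (c0=1, c1=0)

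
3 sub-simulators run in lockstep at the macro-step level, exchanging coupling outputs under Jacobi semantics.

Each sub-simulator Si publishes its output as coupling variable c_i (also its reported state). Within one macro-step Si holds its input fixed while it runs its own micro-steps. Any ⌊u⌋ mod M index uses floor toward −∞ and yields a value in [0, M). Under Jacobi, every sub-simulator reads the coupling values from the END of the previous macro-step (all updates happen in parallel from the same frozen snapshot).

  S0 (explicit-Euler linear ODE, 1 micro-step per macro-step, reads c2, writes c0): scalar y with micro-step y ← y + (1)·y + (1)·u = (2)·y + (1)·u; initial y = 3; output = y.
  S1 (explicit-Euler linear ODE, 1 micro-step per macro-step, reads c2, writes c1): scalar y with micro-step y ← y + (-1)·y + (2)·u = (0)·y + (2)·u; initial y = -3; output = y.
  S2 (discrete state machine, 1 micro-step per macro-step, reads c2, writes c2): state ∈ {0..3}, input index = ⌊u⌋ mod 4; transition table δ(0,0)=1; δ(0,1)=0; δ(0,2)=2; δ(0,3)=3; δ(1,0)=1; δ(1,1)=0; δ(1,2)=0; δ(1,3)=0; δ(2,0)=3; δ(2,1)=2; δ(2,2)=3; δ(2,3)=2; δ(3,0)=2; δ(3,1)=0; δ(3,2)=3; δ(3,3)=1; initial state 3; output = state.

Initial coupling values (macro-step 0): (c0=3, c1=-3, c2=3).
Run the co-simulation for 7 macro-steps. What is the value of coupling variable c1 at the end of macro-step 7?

c1 at macro-step 7 = 0

macro 1: S0 reads c2=3 → after 1×micro: 9; S1 reads c2=3 → after 1×micro: 6; S2 reads c2=3 → after 1×micro: 1 ⇒ (c0=9, c1=6, c2=1)
macro 2: S0 reads c2=1 → after 1×micro: 19; S1 reads c2=1 → after 1×micro: 2; S2 reads c2=1 → after 1×micro: 0 ⇒ (c0=19, c1=2, c2=0)
macro 3: S0 reads c2=0 → after 1×micro: 38; S1 reads c2=0 → after 1×micro: 0; S2 reads c2=0 → after 1×micro: 1 ⇒ (c0=38, c1=0, c2=1)
macro 4: S0 reads c2=1 → after 1×micro: 77; S1 reads c2=1 → after 1×micro: 2; S2 reads c2=1 → after 1×micro: 0 ⇒ (c0=77, c1=2, c2=0)
macro 5: S0 reads c2=0 → after 1×micro: 154; S1 reads c2=0 → after 1×micro: 0; S2 reads c2=0 → after 1×micro: 1 ⇒ (c0=154, c1=0, c2=1)
macro 6: S0 reads c2=1 → after 1×micro: 309; S1 reads c2=1 → after 1×micro: 2; S2 reads c2=1 → after 1×micro: 0 ⇒ (c0=309, c1=2, c2=0)
macro 7: S0 reads c2=0 → after 1×micro: 618; S1 reads c2=0 → after 1×micro: 0; S2 reads c2=0 → after 1×micro: 1 ⇒ (c0=618, c1=0, c2=1)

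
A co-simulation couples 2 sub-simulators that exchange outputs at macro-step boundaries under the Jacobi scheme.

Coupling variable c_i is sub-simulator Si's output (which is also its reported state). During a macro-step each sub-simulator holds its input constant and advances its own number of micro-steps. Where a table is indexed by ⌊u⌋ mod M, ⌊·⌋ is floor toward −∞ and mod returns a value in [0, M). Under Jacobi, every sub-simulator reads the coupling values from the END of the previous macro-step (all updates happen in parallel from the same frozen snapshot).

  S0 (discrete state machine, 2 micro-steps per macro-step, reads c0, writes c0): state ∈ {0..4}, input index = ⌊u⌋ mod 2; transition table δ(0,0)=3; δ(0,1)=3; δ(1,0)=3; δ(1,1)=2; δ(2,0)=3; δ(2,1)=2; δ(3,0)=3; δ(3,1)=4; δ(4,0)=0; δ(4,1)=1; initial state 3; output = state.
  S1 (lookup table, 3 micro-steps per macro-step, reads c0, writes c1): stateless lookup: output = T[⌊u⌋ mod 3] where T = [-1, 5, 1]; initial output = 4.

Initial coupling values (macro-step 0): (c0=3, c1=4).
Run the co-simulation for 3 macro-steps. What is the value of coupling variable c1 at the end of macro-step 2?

c1 at macro-step 2 = 5

macro 1: S0 reads c0=3 → after 2×micro: 1; S1 reads c0=3 → after 3×micro: -1 ⇒ (c0=1, c1=-1)
macro 2: S0 reads c0=1 → after 2×micro: 2; S1 reads c0=1 → after 3×micro: 5 ⇒ (c0=2, c1=5)
macro 3: S0 reads c0=2 → after 2×micro: 3; S1 reads c0=2 → after 3×micro: 1 ⇒ (c0=3, c1=1)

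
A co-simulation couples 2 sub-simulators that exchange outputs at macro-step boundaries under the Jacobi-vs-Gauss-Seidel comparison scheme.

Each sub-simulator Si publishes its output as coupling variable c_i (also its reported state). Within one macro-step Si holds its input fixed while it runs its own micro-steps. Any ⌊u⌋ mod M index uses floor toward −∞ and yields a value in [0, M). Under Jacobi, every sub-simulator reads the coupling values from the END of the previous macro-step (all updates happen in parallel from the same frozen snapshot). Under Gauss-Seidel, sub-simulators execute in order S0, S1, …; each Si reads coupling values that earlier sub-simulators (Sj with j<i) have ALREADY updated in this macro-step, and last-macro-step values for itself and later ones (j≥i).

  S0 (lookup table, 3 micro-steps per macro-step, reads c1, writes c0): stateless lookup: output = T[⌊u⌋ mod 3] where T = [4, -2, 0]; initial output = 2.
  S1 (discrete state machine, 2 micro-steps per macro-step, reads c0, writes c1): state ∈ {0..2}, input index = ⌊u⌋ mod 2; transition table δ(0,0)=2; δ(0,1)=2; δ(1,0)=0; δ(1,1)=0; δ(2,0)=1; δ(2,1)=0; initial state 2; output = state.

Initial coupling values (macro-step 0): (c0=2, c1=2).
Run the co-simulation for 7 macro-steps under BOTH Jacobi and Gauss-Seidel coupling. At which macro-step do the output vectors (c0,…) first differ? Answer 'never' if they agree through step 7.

first divergence at macro-step: never

[Jacobi] macro 1: S0 reads c1=2 → after 3×micro: 0; S1 reads c0=2 → after 2×micro: 0 ⇒ (c0=0, c1=0)
[Jacobi] macro 2: S0 reads c1=0 → after 3×micro: 4; S1 reads c0=0 → after 2×micro: 1 ⇒ (c0=4, c1=1)
[Jacobi] macro 3: S0 reads c1=1 → after 3×micro: -2; S1 reads c0=4 → after 2×micro: 2 ⇒ (c0=-2, c1=2)
[Jacobi] macro 4: S0 reads c1=2 → after 3×micro: 0; S1 reads c0=-2 → after 2×micro: 0 ⇒ (c0=0, c1=0)
[Jacobi] macro 5: S0 reads c1=0 → after 3×micro: 4; S1 reads c0=0 → after 2×micro: 1 ⇒ (c0=4, c1=1)
[Jacobi] macro 6: S0 reads c1=1 → after 3×micro: -2; S1 reads c0=4 → after 2×micro: 2 ⇒ (c0=-2, c1=2)
[Jacobi] macro 7: S0 reads c1=2 → after 3×micro: 0; S1 reads c0=-2 → after 2×micro: 0 ⇒ (c0=0, c1=0)
[Gauss-Seidel] macro 1: S0 reads c1=2 → after 3×micro: 0; S1 reads c0=0 → after 2×micro: 0 ⇒ (c0=0, c1=0)
[Gauss-Seidel] macro 2: S0 reads c1=0 → after 3×micro: 4; S1 reads c0=4 → after 2×micro: 1 ⇒ (c0=4, c1=1)
[Gauss-Seidel] macro 3: S0 reads c1=1 → after 3×micro: -2; S1 reads c0=-2 → after 2×micro: 2 ⇒ (c0=-2, c1=2)
[Gauss-Seidel] macro 4: S0 reads c1=2 → after 3×micro: 0; S1 reads c0=0 → after 2×micro: 0 ⇒ (c0=0, c1=0)
[Gauss-Seidel] macro 5: S0 reads c1=0 → after 3×micro: 4; S1 reads c0=4 → after 2×micro: 1 ⇒ (c0=4, c1=1)
[Gauss-Seidel] macro 6: S0 reads c1=1 → after 3×micro: -2; S1 reads c0=-2 → after 2×micro: 2 ⇒ (c0=-2, c1=2)
[Gauss-Seidel] macro 7: S0 reads c1=2 → after 3×micro: 0; S1 reads c0=0 → after 2×micro: 0 ⇒ (c0=0, c1=0)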